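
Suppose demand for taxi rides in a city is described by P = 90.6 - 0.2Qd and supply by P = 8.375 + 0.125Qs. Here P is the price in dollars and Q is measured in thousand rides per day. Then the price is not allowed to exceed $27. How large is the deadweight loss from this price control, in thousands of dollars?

1757.6

Rearranging demand gives Qd = 453 - 5P; rearranging supply gives Qs = 8P - 67. Setting quantity demanded equal to quantity supplied, 453 - 5P = 8P - 67, gives P* = 40 and Q* = 253.
Since 27 < 40, the ceiling is binding.
At P = 27: Qd = 453 - 5·27 = 318 and Qs = 8·27 - 67 = 149.
Quantity traded falls to 149. At Q = 149 the demand price is (453 - 149)/5 = 60.8 and the supply price is (67 + 149)/8 = 27.
Deadweight loss = ½ · (60.8 - 27) · (253 - 149) = ½ · 33.8 · 104 = 1757.6.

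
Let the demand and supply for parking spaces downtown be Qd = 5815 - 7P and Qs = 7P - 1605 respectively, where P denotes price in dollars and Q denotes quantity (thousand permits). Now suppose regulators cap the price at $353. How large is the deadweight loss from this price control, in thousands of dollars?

219303

Equilibrium: 5815 - 7P = 7P - 1605, so 7420 = 14P and P* = 530, Q* = 2105.
The ceiling of 353 is below the equilibrium price 530, so it binds.
At P = 353: Qd = 5815 - 7·353 = 3344 and Qs = 7·353 - 1605 = 866.
Quantity traded falls to 866. At Q = 866 the demand price is (5815 - 866)/7 = 707 and the supply price is (1605 + 866)/7 = 353.
Deadweight loss = ½ · (707 - 353) · (2105 - 866) = ½ · 354 · 1239 = 219303.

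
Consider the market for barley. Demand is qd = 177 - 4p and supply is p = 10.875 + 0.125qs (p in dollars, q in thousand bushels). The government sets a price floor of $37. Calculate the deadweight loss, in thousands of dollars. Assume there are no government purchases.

675

Rearranging supply gives qs = 8p - 87. Setting quantity demanded equal to quantity supplied, 177 - 4p = 8p - 87, gives p* = 22 and q* = 89.
Because the floor (37) lies above the market-clearing price, it is binding.
At p = 37: qd = 177 - 4·37 = 29 and qs = 8·37 - 87 = 209.
Quantity traded falls to 29. At q = 29 the demand price is (177 - 29)/4 = 37 and the supply price is (87 + 29)/8 = 14.5.
Deadweight loss = ½ · (37 - 14.5) · (89 - 29) = ½ · 22.5 · 60 = 675.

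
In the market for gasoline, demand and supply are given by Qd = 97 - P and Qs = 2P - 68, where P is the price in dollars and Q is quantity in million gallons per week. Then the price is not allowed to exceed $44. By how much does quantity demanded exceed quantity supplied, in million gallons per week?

33

Equilibrium: 97 - P = 2P - 68, so 165 = 3P and P* = 55, Q* = 42.
Because the ceiling (44) lies below the market-clearing price, it is binding.
At P = 44: Qd = 97 - 44 = 53 and Qs = 2·44 - 68 = 20.
Shortage = Qd - Qs = 53 - 20 = 33.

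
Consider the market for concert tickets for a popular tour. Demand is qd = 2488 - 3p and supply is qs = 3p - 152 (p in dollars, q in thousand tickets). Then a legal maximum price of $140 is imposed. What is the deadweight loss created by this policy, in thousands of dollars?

Equilibrium: 2488 - 3p = 3p - 152, so 2640 = 6p and p* = 440, q* = 1168.
Because the ceiling (140) lies below the market-clearing price, it is binding.
At p = 140: qd = 2488 - 3·140 = 2068 and qs = 3·140 - 152 = 268.
Quantity traded falls to 268. At q = 268 the demand price is (2488 - 268)/3 = 740 and the supply price is (152 + 268)/3 = 140.
Deadweight loss = ½ · (740 - 140) · (1168 - 268) = ½ · 600 · 900 = 270000.

270000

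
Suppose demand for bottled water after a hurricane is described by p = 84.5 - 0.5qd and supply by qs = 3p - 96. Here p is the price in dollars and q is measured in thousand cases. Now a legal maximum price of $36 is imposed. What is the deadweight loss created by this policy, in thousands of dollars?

1083.75

Rearranging demand gives qd = 169 - 2p. Equilibrium: 169 - 2p = 3p - 96, so 265 = 5p and p* = 53, q* = 63.
The ceiling of 36 is below the equilibrium price 53, so it binds.
At p = 36: qd = 169 - 2·36 = 97 and qs = 3·36 - 96 = 12.
Quantity traded falls to 12. At q = 12 the demand price is (169 - 12)/2 = 78.5 and the supply price is (96 + 12)/3 = 36.
Deadweight loss = ½ · (78.5 - 36) · (63 - 12) = ½ · 42.5 · 51 = 1083.75.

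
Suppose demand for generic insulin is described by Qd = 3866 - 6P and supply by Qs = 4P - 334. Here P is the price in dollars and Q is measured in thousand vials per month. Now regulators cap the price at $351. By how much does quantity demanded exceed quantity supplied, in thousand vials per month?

Equilibrium: 3866 - 6P = 4P - 334, so 4200 = 10P and P* = 420, Q* = 1346.
Because the ceiling (351) lies below the market-clearing price, it is binding.
At P = 351: Qd = 3866 - 6·351 = 1760 and Qs = 4·351 - 334 = 1070.
Shortage = Qd - Qs = 1760 - 1070 = 690.

690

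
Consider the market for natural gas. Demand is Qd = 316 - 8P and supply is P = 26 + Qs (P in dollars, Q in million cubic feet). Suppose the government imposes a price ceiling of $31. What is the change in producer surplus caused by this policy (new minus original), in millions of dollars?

-59.5

Rearranging supply gives Qs = P - 26. Equilibrium: 316 - 8P = P - 26, so 342 = 9P and P* = 38, Q* = 12.
Because the ceiling (31) lies below the market-clearing price, it is binding.
At P = 31: Qd = 316 - 8·31 = 68 and Qs = 31 - 26 = 5.
Producer surplus without the control is ½ · (38 - 26) · 12 = 72.
With the ceiling, producers sell 5 units at 31, so PS = ½ · (31 - 26) · 5 = 12.5.
Change in producer surplus = 12.5 - 72 = -59.5.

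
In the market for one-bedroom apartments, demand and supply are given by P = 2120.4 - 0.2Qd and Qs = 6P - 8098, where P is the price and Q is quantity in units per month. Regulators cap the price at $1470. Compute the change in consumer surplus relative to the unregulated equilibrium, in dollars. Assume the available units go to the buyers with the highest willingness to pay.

Rearranging demand gives Qd = 10602 - 5P. In a free market, 10602 - 5P = 6P - 8098 gives the equilibrium P* = 1700, Q* = 2102.
Because the ceiling (1470) lies below the market-clearing price, it is binding.
At P = 1470: Qd = 10602 - 5·1470 = 3252 and Qs = 6·1470 - 8098 = 722.
Consumer surplus without the control is ½ · (2120.4 - 1700) · 2102 = 441840.4.
With the ceiling, 722 units are sold at 1470 (assume they go to the highest-value buyers). The demand price at Q = 722 is 1976, so CS = ½ · [(2120.4 - 1470) + (1976 - 1470)] · 722 = 417460.4.
Change in consumer surplus = 417460.4 - 441840.4 = -24380.

-24380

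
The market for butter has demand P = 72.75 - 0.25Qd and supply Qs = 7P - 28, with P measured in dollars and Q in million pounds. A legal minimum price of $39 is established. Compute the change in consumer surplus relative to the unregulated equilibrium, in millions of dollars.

Rearranging demand gives Qd = 291 - 4P. Equilibrium: 291 - 4P = 7P - 28, so 319 = 11P and P* = 29, Q* = 175.
The floor of 39 is above the equilibrium price 29, so it binds.
At P = 39: Qd = 291 - 4·39 = 135 and Qs = 7·39 - 28 = 245.
Consumer surplus without the control is ½ · (72.75 - 29) · 175 = 3828.125.
With the floor, consumers buy 135 units at 39, so CS = ½ · (72.75 - 39) · 135 = 2278.125.
Change in consumer surplus = 2278.125 - 3828.125 = -1550.

-1550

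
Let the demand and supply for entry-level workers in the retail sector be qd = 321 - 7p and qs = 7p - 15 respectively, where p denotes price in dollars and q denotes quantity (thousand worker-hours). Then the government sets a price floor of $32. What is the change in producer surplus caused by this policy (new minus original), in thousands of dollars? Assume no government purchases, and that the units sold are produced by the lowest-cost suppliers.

In a free market, 321 - 7p = 7p - 15 gives the equilibrium p* = 24, q* = 153.
Since 32 > 24, the floor is binding.
At p = 32: qd = 321 - 7·32 = 97 and qs = 7·32 - 15 = 209.
Producer surplus without the control is ½ · (24 - 15/7) · 153 = 23409/14.
With the floor, 97 units are sold at 32. The supply price at q = 97 is 16, so PS = ½ · [(32 - 15/7) + (32 - 16)] · 97 = 31137/14.
Change in producer surplus = 31137/14 - 23409/14 = 552.

552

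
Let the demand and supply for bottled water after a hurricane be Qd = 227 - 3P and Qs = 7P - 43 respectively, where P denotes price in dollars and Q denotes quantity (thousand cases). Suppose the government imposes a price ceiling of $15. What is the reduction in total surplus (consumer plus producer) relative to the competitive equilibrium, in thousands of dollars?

In a free market, 227 - 3P = 7P - 43 gives the equilibrium P* = 27, Q* = 146.
Because the ceiling (15) lies below the market-clearing price, it is binding.
At P = 15: Qd = 227 - 3·15 = 182 and Qs = 7·15 - 43 = 62.
Quantity traded falls to 62. At Q = 62 the demand price is (227 - 62)/3 = 55 and the supply price is (43 + 62)/7 = 15.
Deadweight loss = ½ · (55 - 15) · (146 - 62) = ½ · 40 · 84 = 1680.

1680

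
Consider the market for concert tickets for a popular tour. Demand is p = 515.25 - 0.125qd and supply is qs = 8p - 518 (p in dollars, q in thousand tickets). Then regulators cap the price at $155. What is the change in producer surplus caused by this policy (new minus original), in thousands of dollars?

-170370

Rearranging demand gives qd = 4122 - 8p. Without the control the market clears where 4122 - 8p = 8p - 518, i.e. p* = 290 and q* = 1802.
The ceiling of 155 is below the equilibrium price 290, so it binds.
At p = 155: qd = 4122 - 8·155 = 2882 and qs = 8·155 - 518 = 722.
Producer surplus without the control is ½ · (290 - 64.75) · 1802 = 202950.25.
With the ceiling, producers sell 722 units at 155, so PS = ½ · (155 - 64.75) · 722 = 32580.25.
Change in producer surplus = 32580.25 - 202950.25 = -170370.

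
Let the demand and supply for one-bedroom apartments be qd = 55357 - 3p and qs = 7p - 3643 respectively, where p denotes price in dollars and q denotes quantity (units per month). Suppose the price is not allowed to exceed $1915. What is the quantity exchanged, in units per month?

In a free market, 55357 - 3p = 7p - 3643 gives the equilibrium p* = 5900, q* = 37657.
Because the ceiling (1915) lies below the market-clearing price, it is binding.
At p = 1915: qd = 55357 - 3·1915 = 49612 and qs = 7·1915 - 3643 = 9762.
The quantity actually transacted is the short side, supply: 9762.

9762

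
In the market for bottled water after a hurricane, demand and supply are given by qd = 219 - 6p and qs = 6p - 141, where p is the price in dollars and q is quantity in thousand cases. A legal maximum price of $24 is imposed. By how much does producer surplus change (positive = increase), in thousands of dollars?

Without the control the market clears where 219 - 6p = 6p - 141, i.e. p* = 30 and q* = 39.
Since 24 < 30, the ceiling is binding.
At p = 24: qd = 219 - 6·24 = 75 and qs = 6·24 - 141 = 3.
Producer surplus without the control is ½ · (30 - 23.5) · 39 = 126.75.
With the ceiling, producers sell 3 units at 24, so PS = ½ · (24 - 23.5) · 3 = 0.75.
Change in producer surplus = 0.75 - 126.75 = -126.

-126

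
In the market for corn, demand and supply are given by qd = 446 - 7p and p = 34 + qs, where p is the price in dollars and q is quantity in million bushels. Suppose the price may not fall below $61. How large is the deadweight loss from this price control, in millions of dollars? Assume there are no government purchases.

Rearranging supply gives qs = p - 34. In a free market, 446 - 7p = p - 34 gives the equilibrium p* = 60, q* = 26.
Since 61 > 60, the floor is binding.
At p = 61: qd = 446 - 7·61 = 19 and qs = 61 - 34 = 27.
Quantity traded falls to 19. At q = 19 the demand price is (446 - 19)/7 = 61 and the supply price is 34 + 19 = 53.
Deadweight loss = ½ · (61 - 53) · (26 - 19) = ½ · 8 · 7 = 28.

28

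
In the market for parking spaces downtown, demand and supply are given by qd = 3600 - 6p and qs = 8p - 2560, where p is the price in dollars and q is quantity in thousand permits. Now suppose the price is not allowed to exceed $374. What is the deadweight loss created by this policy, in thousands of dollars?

Setting quantity demanded equal to quantity supplied, 3600 - 6p = 8p - 2560, gives p* = 440 and q* = 960.
The ceiling of 374 is below the equilibrium price 440, so it binds.
At p = 374: qd = 3600 - 6·374 = 1356 and qs = 8·374 - 2560 = 432.
Quantity traded falls to 432. At q = 432 the demand price is (3600 - 432)/6 = 528 and the supply price is (2560 + 432)/8 = 374.
Deadweight loss = ½ · (528 - 374) · (960 - 432) = ½ · 154 · 528 = 40656.

40656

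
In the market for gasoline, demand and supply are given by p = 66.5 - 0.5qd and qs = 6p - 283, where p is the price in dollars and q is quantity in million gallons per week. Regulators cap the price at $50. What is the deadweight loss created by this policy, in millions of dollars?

Rearranging demand gives qd = 133 - 2p. In a free market, 133 - 2p = 6p - 283 gives the equilibrium p* = 52, q* = 29.
Since 50 < 52, the ceiling is binding.
At p = 50: qd = 133 - 2·50 = 33 and qs = 6·50 - 283 = 17.
Quantity traded falls to 17. At q = 17 the demand price is (133 - 17)/2 = 58 and the supply price is (283 + 17)/6 = 50.
Deadweight loss = ½ · (58 - 50) · (29 - 17) = ½ · 8 · 12 = 48.

48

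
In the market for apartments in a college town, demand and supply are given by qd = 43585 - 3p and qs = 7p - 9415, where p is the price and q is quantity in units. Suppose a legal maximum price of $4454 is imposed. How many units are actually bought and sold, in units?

21763

Without the control the market clears where 43585 - 3p = 7p - 9415, i.e. p* = 5300 and q* = 27685.
The ceiling of 4454 is below the equilibrium price 5300, so it binds.
At p = 4454: qd = 43585 - 3·4454 = 30223 and qs = 7·4454 - 9415 = 21763.
The quantity actually transacted is the short side, supply: 21763.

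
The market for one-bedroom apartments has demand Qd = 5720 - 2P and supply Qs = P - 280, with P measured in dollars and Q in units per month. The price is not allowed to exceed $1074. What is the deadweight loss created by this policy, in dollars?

Without the control the market clears where 5720 - 2P = P - 280, i.e. P* = 2000 and Q* = 1720.
Because the ceiling (1074) lies below the market-clearing price, it is binding.
At P = 1074: Qd = 5720 - 2·1074 = 3572 and Qs = 1074 - 280 = 794.
Quantity traded falls to 794. At Q = 794 the demand price is (5720 - 794)/2 = 2463 and the supply price is 280 + 794 = 1074.
Deadweight loss = ½ · (2463 - 1074) · (1720 - 794) = ½ · 1389 · 926 = 643107.

643107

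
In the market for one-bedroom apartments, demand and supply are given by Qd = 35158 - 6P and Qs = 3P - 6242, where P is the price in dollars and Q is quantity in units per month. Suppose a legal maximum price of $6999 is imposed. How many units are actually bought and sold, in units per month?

In a free market, 35158 - 6P = 3P - 6242 gives the equilibrium P* = 4600, Q* = 7558.
The ceiling of 6999 is above the equilibrium price 4600, so it is not binding; the market clears at P* = 4600, Q* = 7558.

7558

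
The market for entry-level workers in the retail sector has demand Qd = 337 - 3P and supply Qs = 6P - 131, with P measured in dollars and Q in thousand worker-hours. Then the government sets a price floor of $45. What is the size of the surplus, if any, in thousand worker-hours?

0

Equilibrium: 337 - 3P = 6P - 131, so 468 = 9P and P* = 52, Q* = 181.
Since 45 is below P* = 52, the floor does not bind and the free-market outcome prevails.
Since the control does not bind, there is no surplus.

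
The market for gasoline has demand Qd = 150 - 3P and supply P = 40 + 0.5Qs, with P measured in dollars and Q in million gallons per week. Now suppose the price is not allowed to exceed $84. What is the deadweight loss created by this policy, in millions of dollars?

Rearranging supply gives Qs = 2P - 80. Equilibrium: 150 - 3P = 2P - 80, so 230 = 5P and P* = 46, Q* = 12.
The ceiling of 84 is above the equilibrium price 46, so it is not binding; the market clears at P* = 46, Q* = 12.
Since the control does not bind, no trades are prevented and deadweight loss is zero.

0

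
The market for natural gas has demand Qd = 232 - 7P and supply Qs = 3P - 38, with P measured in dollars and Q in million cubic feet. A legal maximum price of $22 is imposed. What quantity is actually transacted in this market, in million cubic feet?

28

In a free market, 232 - 7P = 3P - 38 gives the equilibrium P* = 27, Q* = 43.
Since 22 < 27, the ceiling is binding.
At P = 22: Qd = 232 - 7·22 = 78 and Qs = 3·22 - 38 = 28.
The quantity actually transacted is the short side, supply: 28.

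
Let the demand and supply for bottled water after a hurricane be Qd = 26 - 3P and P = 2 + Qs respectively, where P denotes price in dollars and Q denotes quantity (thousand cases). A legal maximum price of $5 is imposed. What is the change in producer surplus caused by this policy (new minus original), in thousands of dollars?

Rearranging supply gives Qs = P - 2. Equilibrium: 26 - 3P = P - 2, so 28 = 4P and P* = 7, Q* = 5.
The ceiling of 5 is below the equilibrium price 7, so it binds.
At P = 5: Qd = 26 - 3·5 = 11 and Qs = 5 - 2 = 3.
Producer surplus without the control is ½ · (7 - 2) · 5 = 12.5.
With the ceiling, producers sell 3 units at 5, so PS = ½ · (5 - 2) · 3 = 4.5.
Change in producer surplus = 4.5 - 12.5 = -8.

-8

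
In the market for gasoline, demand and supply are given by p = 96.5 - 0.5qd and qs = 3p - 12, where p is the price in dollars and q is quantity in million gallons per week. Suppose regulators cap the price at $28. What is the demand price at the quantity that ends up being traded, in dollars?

60.5

Rearranging demand gives qd = 193 - 2p. Setting quantity demanded equal to quantity supplied, 193 - 2p = 3p - 12, gives p* = 41 and q* = 111.
The ceiling of 28 is below the equilibrium price 41, so it binds.
At p = 28: qd = 193 - 2·28 = 137 and qs = 3·28 - 12 = 72.
Only 72 units reach the market. On the demand curve, the marginal buyer's willingness to pay at q = 72 is (193 - 72)/2 = 60.5.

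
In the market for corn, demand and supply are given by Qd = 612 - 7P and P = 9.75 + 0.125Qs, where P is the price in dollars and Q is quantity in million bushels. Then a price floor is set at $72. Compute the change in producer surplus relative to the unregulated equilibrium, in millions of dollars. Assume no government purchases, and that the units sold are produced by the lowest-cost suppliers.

Rearranging supply gives Qs = 8P - 78. Equilibrium: 612 - 7P = 8P - 78, so 690 = 15P and P* = 46, Q* = 290.
The floor of 72 is above the equilibrium price 46, so it binds.
At P = 72: Qd = 612 - 7·72 = 108 and Qs = 8·72 - 78 = 498.
Producer surplus without the control is ½ · (46 - 9.75) · 290 = 5256.25.
With the floor, 108 units are sold at 72. The supply price at Q = 108 is 23.25, so PS = ½ · [(72 - 9.75) + (72 - 23.25)] · 108 = 5994.
Change in producer surplus = 5994 - 5256.25 = 737.75.

737.75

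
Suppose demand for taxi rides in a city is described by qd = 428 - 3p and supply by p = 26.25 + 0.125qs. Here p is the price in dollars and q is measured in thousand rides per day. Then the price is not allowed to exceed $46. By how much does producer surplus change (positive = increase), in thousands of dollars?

-2472

Rearranging supply gives qs = 8p - 210. Without the control the market clears where 428 - 3p = 8p - 210, i.e. p* = 58 and q* = 254.
The ceiling of 46 is below the equilibrium price 58, so it binds.
At p = 46: qd = 428 - 3·46 = 290 and qs = 8·46 - 210 = 158.
Producer surplus without the control is ½ · (58 - 26.25) · 254 = 4032.25.
With the ceiling, producers sell 158 units at 46, so PS = ½ · (46 - 26.25) · 158 = 1560.25.
Change in producer surplus = 1560.25 - 4032.25 = -2472.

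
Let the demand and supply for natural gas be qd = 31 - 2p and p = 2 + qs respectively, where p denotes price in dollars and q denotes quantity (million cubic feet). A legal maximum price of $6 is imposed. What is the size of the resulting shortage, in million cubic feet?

Rearranging supply gives qs = p - 2. Setting quantity demanded equal to quantity supplied, 31 - 2p = p - 2, gives p* = 11 and q* = 9.
Since 6 < 11, the ceiling is binding.
At p = 6: qd = 31 - 2·6 = 19 and qs = 6 - 2 = 4.
Shortage = qd - qs = 19 - 4 = 15.

15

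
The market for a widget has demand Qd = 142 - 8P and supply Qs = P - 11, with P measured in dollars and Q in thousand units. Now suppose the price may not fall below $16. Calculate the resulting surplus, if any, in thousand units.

0

Equilibrium: 142 - 8P = P - 11, so 153 = 9P and P* = 17, Q* = 6.
The floor of 16 is below the equilibrium price 17, so it is not binding; the market clears at P* = 17, Q* = 6.
Since the control does not bind, there is no surplus.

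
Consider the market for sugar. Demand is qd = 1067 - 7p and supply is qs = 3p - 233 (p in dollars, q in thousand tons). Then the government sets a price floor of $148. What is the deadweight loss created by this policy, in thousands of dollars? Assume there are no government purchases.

Equilibrium: 1067 - 7p = 3p - 233, so 1300 = 10p and p* = 130, q* = 157.
Because the floor (148) lies above the market-clearing price, it is binding.
At p = 148: qd = 1067 - 7·148 = 31 and qs = 3·148 - 233 = 211.
Quantity traded falls to 31. At q = 31 the demand price is (1067 - 31)/7 = 148 and the supply price is (233 + 31)/3 = 88.
Deadweight loss = ½ · (148 - 88) · (157 - 31) = ½ · 60 · 126 = 3780.

3780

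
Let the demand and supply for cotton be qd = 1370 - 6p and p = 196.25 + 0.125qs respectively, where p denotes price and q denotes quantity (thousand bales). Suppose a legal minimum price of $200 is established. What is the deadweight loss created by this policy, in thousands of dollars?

0

Rearranging supply gives qs = 8p - 1570. Setting quantity demanded equal to quantity supplied, 1370 - 6p = 8p - 1570, gives p* = 210 and q* = 110.
The floor of 200 is below the equilibrium price 210, so it is not binding; the market clears at p* = 210, q* = 110.
Since the control does not bind, no trades are prevented and deadweight loss is zero.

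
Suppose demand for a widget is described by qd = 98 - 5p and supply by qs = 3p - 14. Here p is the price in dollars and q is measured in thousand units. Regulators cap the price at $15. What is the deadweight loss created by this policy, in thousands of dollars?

Equilibrium: 98 - 5p = 3p - 14, so 112 = 8p and p* = 14, q* = 28.
The ceiling of 15 is above the equilibrium price 14, so it is not binding; the market clears at p* = 14, q* = 28.
Since the control does not bind, no trades are prevented and deadweight loss is zero.

0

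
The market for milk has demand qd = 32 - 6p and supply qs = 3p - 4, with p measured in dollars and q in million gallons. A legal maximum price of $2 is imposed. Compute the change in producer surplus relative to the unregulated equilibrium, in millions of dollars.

Equilibrium: 32 - 6p = 3p - 4, so 36 = 9p and p* = 4, q* = 8.
Because the ceiling (2) lies below the market-clearing price, it is binding.
At p = 2: qd = 32 - 6·2 = 20 and qs = 3·2 - 4 = 2.
Producer surplus without the control is ½ · (4 - 4/3) · 8 = 32/3.
With the ceiling, producers sell 2 units at 2, so PS = ½ · (2 - 4/3) · 2 = 2/3.
Change in producer surplus = 2/3 - 32/3 = -10.

-10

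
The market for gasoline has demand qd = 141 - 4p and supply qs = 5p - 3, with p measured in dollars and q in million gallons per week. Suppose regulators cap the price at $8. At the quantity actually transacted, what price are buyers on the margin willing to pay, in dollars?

26

Setting quantity demanded equal to quantity supplied, 141 - 4p = 5p - 3, gives p* = 16 and q* = 77.
Because the ceiling (8) lies below the market-clearing price, it is binding.
At p = 8: qd = 141 - 4·8 = 109 and qs = 5·8 - 3 = 37.
Only 37 units reach the market. On the demand curve, the marginal buyer's willingness to pay at q = 37 is (141 - 37)/4 = 26.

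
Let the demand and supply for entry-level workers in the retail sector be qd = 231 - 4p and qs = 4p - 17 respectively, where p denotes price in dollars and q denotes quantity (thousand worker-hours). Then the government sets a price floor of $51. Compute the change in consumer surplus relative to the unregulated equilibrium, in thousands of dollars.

Without the control the market clears where 231 - 4p = 4p - 17, i.e. p* = 31 and q* = 107.
Since 51 > 31, the floor is binding.
At p = 51: qd = 231 - 4·51 = 27 and qs = 4·51 - 17 = 187.
Consumer surplus without the control is ½ · (57.75 - 31) · 107 = 1431.125.
With the floor, consumers buy 27 units at 51, so CS = ½ · (57.75 - 51) · 27 = 91.125.
Change in consumer surplus = 91.125 - 1431.125 = -1340.

-1340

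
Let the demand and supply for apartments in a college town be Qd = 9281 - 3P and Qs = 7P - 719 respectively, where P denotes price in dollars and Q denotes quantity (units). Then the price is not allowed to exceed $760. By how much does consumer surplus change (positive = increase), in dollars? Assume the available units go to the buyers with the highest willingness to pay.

633840

In a free market, 9281 - 3P = 7P - 719 gives the equilibrium P* = 1000, Q* = 6281.
The ceiling of 760 is below the equilibrium price 1000, so it binds.
At P = 760: Qd = 9281 - 3·760 = 7001 and Qs = 7·760 - 719 = 4601.
Consumer surplus without the control is ½ · (9281/3 - 1000) · 6281 = 39450961/6.
With the ceiling, 4601 units are sold at 760 (assume they go to the highest-value buyers). The demand price at Q = 4601 is 1560, so CS = ½ · [(9281/3 - 760) + (1560 - 760)] · 4601 = 43254001/6.
Change in consumer surplus = 43254001/6 - 39450961/6 = 633840.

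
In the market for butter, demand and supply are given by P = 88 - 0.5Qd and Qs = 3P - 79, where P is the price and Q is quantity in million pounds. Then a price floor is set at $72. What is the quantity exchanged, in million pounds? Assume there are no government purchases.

32

Rearranging demand gives Qd = 176 - 2P. In a free market, 176 - 2P = 3P - 79 gives the equilibrium P* = 51, Q* = 74.
Because the floor (72) lies above the market-clearing price, it is binding.
At P = 72: Qd = 176 - 2·72 = 32 and Qs = 3·72 - 79 = 137.
The quantity actually transacted is the short side, demand: 32.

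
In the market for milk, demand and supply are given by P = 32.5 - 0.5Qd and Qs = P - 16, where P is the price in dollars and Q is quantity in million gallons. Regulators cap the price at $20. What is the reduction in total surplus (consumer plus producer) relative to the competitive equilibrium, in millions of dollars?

Rearranging demand gives Qd = 65 - 2P. In a free market, 65 - 2P = P - 16 gives the equilibrium P* = 27, Q* = 11.
The ceiling of 20 is below the equilibrium price 27, so it binds.
At P = 20: Qd = 65 - 2·20 = 25 and Qs = 20 - 16 = 4.
Quantity traded falls to 4. At Q = 4 the demand price is (65 - 4)/2 = 30.5 and the supply price is 16 + 4 = 20.
Deadweight loss = ½ · (30.5 - 20) · (11 - 4) = ½ · 10.5 · 7 = 36.75.

36.75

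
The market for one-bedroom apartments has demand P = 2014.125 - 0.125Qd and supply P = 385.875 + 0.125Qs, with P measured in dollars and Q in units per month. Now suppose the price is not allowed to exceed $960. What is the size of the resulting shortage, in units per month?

3840

Rearranging demand gives Qd = 16113 - 8P; rearranging supply gives Qs = 8P - 3087. Equilibrium: 16113 - 8P = 8P - 3087, so 19200 = 16P and P* = 1200, Q* = 6513.
The ceiling of 960 is below the equilibrium price 1200, so it binds.
At P = 960: Qd = 16113 - 8·960 = 8433 and Qs = 8·960 - 3087 = 4593.
Shortage = Qd - Qs = 8433 - 4593 = 3840.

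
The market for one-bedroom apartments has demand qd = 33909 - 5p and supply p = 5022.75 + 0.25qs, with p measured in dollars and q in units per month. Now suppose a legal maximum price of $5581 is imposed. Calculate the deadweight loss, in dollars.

Rearranging supply gives qs = 4p - 20091. In a free market, 33909 - 5p = 4p - 20091 gives the equilibrium p* = 6000, q* = 3909.
Because the ceiling (5581) lies below the market-clearing price, it is binding.
At p = 5581: qd = 33909 - 5·5581 = 6004 and qs = 4·5581 - 20091 = 2233.
Quantity traded falls to 2233. At q = 2233 the demand price is (33909 - 2233)/5 = 6335.2 and the supply price is (20091 + 2233)/4 = 5581.
Deadweight loss = ½ · (6335.2 - 5581) · (3909 - 2233) = ½ · 754.2 · 1676 = 632019.6.

632019.6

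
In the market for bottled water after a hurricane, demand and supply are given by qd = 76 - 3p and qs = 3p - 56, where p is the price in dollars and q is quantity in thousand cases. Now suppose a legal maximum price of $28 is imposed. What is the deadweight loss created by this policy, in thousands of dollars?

0

In a free market, 76 - 3p = 3p - 56 gives the equilibrium p* = 22, q* = 10.
The ceiling of 28 is above the equilibrium price 22, so it is not binding; the market clears at p* = 22, q* = 10.
Since the control does not bind, no trades are prevented and deadweight loss is zero.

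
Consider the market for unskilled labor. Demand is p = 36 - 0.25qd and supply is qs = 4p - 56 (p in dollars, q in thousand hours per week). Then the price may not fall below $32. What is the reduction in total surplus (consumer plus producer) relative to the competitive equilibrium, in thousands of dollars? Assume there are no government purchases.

196

Rearranging demand gives qd = 144 - 4p. In a free market, 144 - 4p = 4p - 56 gives the equilibrium p* = 25, q* = 44.
Because the floor (32) lies above the market-clearing price, it is binding.
At p = 32: qd = 144 - 4·32 = 16 and qs = 4·32 - 56 = 72.
Quantity traded falls to 16. At q = 16 the demand price is (144 - 16)/4 = 32 and the supply price is (56 + 16)/4 = 18.
Deadweight loss = ½ · (32 - 18) · (44 - 16) = ½ · 14 · 28 = 196.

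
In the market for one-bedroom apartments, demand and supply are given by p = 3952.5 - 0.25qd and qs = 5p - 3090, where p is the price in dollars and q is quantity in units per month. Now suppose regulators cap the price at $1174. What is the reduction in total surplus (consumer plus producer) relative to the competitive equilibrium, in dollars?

Rearranging demand gives qd = 15810 - 4p. In a free market, 15810 - 4p = 5p - 3090 gives the equilibrium p* = 2100, q* = 7410.
Because the ceiling (1174) lies below the market-clearing price, it is binding.
At p = 1174: qd = 15810 - 4·1174 = 11114 and qs = 5·1174 - 3090 = 2780.
Quantity traded falls to 2780. At q = 2780 the demand price is (15810 - 2780)/4 = 3257.5 and the supply price is (3090 + 2780)/5 = 1174.
Deadweight loss = ½ · (3257.5 - 1174) · (7410 - 2780) = ½ · 2083.5 · 4630 = 4823302.5.

4823302.5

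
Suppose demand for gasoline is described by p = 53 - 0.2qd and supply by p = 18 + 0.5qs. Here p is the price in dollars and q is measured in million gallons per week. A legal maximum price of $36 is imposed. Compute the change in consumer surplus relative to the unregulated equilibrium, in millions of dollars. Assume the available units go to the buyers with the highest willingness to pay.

232.4

Rearranging demand gives qd = 265 - 5p; rearranging supply gives qs = 2p - 36. Without the control the market clears where 265 - 5p = 2p - 36, i.e. p* = 43 and q* = 50.
Because the ceiling (36) lies below the market-clearing price, it is binding.
At p = 36: qd = 265 - 5·36 = 85 and qs = 2·36 - 36 = 36.
Consumer surplus without the control is ½ · (53 - 43) · 50 = 250.
With the ceiling, 36 units are sold at 36 (assume they go to the highest-value buyers). The demand price at q = 36 is 45.8, so CS = ½ · [(53 - 36) + (45.8 - 36)] · 36 = 482.4.
Change in consumer surplus = 482.4 - 250 = 232.4.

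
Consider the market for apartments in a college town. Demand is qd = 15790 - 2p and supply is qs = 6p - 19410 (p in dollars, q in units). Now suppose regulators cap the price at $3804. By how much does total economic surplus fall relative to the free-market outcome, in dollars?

4262592

Setting quantity demanded equal to quantity supplied, 15790 - 2p = 6p - 19410, gives p* = 4400 and q* = 6990.
Because the ceiling (3804) lies below the market-clearing price, it is binding.
At p = 3804: qd = 15790 - 2·3804 = 8182 and qs = 6·3804 - 19410 = 3414.
Quantity traded falls to 3414. At q = 3414 the demand price is (15790 - 3414)/2 = 6188 and the supply price is (19410 + 3414)/6 = 3804.
Deadweight loss = ½ · (6188 - 3804) · (6990 - 3414) = ½ · 2384 · 3576 = 4262592.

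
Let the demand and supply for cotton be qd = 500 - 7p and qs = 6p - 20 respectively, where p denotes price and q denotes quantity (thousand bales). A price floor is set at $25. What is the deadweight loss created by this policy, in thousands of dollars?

0

Without the control the market clears where 500 - 7p = 6p - 20, i.e. p* = 40 and q* = 220.
Since 25 is below p* = 40, the floor does not bind and the free-market outcome prevails.
Since the control does not bind, no trades are prevented and deadweight loss is zero.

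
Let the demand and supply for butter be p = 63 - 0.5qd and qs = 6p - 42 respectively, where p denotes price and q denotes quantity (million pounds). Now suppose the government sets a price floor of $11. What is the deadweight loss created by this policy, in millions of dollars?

0

Rearranging demand gives qd = 126 - 2p. Equilibrium: 126 - 2p = 6p - 42, so 168 = 8p and p* = 21, q* = 84.
Since 11 is below p* = 21, the floor does not bind and the free-market outcome prevails.
Since the control does not bind, no trades are prevented and deadweight loss is zero.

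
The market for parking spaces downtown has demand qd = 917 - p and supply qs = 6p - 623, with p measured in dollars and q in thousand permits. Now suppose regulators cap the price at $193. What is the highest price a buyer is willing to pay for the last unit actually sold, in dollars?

382

Setting quantity demanded equal to quantity supplied, 917 - p = 6p - 623, gives p* = 220 and q* = 697.
The ceiling of 193 is below the equilibrium price 220, so it binds.
At p = 193: qd = 917 - 193 = 724 and qs = 6·193 - 623 = 535.
Only 535 units reach the market. On the demand curve, the marginal buyer's willingness to pay at q = 535 is (917 - 535) = 382.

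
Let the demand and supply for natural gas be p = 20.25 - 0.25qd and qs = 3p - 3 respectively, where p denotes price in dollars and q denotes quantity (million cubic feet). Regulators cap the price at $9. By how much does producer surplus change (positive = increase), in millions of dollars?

-85.5

Rearranging demand gives qd = 81 - 4p. Without the control the market clears where 81 - 4p = 3p - 3, i.e. p* = 12 and q* = 33.
The ceiling of 9 is below the equilibrium price 12, so it binds.
At p = 9: qd = 81 - 4·9 = 45 and qs = 3·9 - 3 = 24.
Producer surplus without the control is ½ · (12 - 1) · 33 = 181.5.
With the ceiling, producers sell 24 units at 9, so PS = ½ · (9 - 1) · 24 = 96.
Change in producer surplus = 96 - 181.5 = -85.5.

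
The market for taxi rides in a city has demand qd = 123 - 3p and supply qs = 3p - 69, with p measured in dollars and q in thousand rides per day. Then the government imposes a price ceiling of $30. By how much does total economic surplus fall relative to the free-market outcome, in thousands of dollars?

12

In a free market, 123 - 3p = 3p - 69 gives the equilibrium p* = 32, q* = 27.
Because the ceiling (30) lies below the market-clearing price, it is binding.
At p = 30: qd = 123 - 3·30 = 33 and qs = 3·30 - 69 = 21.
Quantity traded falls to 21. At q = 21 the demand price is (123 - 21)/3 = 34 and the supply price is (69 + 21)/3 = 30.
Deadweight loss = ½ · (34 - 30) · (27 - 21) = ½ · 4 · 6 = 12.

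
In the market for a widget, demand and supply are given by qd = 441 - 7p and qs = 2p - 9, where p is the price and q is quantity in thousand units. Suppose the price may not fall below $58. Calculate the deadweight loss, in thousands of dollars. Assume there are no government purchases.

Equilibrium: 441 - 7p = 2p - 9, so 450 = 9p and p* = 50, q* = 91.
The floor of 58 is above the equilibrium price 50, so it binds.
At p = 58: qd = 441 - 7·58 = 35 and qs = 2·58 - 9 = 107.
Quantity traded falls to 35. At q = 35 the demand price is (441 - 35)/7 = 58 and the supply price is (9 + 35)/2 = 22.
Deadweight loss = ½ · (58 - 22) · (91 - 35) = ½ · 36 · 56 = 1008.

1008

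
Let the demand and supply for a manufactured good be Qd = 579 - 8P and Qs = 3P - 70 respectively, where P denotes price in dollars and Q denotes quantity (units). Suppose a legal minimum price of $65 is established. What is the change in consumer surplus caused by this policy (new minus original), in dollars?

Setting quantity demanded equal to quantity supplied, 579 - 8P = 3P - 70, gives P* = 59 and Q* = 107.
The floor of 65 is above the equilibrium price 59, so it binds.
At P = 65: Qd = 579 - 8·65 = 59 and Qs = 3·65 - 70 = 125.
Consumer surplus without the control is ½ · (72.375 - 59) · 107 = 715.5625.
With the floor, consumers buy 59 units at 65, so CS = ½ · (72.375 - 65) · 59 = 217.5625.
Change in consumer surplus = 217.5625 - 715.5625 = -498.

-498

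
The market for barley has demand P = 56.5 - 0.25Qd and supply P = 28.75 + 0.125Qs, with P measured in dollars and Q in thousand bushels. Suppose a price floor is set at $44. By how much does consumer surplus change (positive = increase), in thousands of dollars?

-372

Rearranging demand gives Qd = 226 - 4P; rearranging supply gives Qs = 8P - 230. Equilibrium: 226 - 4P = 8P - 230, so 456 = 12P and P* = 38, Q* = 74.
The floor of 44 is above the equilibrium price 38, so it binds.
At P = 44: Qd = 226 - 4·44 = 50 and Qs = 8·44 - 230 = 122.
Consumer surplus without the control is ½ · (56.5 - 38) · 74 = 684.5.
With the floor, consumers buy 50 units at 44, so CS = ½ · (56.5 - 44) · 50 = 312.5.
Change in consumer surplus = 312.5 - 684.5 = -372.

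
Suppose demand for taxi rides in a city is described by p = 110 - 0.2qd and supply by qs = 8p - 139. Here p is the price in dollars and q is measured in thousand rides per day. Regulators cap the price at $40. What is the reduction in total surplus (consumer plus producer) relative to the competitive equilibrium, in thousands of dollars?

1757.6

Rearranging demand gives qd = 550 - 5p. Setting quantity demanded equal to quantity supplied, 550 - 5p = 8p - 139, gives p* = 53 and q* = 285.
Because the ceiling (40) lies below the market-clearing price, it is binding.
At p = 40: qd = 550 - 5·40 = 350 and qs = 8·40 - 139 = 181.
Quantity traded falls to 181. At q = 181 the demand price is (550 - 181)/5 = 73.8 and the supply price is (139 + 181)/8 = 40.
Deadweight loss = ½ · (73.8 - 40) · (285 - 181) = ½ · 33.8 · 104 = 1757.6.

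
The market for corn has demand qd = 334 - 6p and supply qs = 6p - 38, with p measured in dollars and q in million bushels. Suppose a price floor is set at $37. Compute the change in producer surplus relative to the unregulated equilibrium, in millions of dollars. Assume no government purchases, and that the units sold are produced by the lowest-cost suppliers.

564

In a free market, 334 - 6p = 6p - 38 gives the equilibrium p* = 31, q* = 148.
Because the floor (37) lies above the market-clearing price, it is binding.
At p = 37: qd = 334 - 6·37 = 112 and qs = 6·37 - 38 = 184.
Producer surplus without the control is ½ · (31 - 19/3) · 148 = 5476/3.
With the floor, 112 units are sold at 37. The supply price at q = 112 is 25, so PS = ½ · [(37 - 19/3) + (37 - 25)] · 112 = 7168/3.
Change in producer surplus = 7168/3 - 5476/3 = 564.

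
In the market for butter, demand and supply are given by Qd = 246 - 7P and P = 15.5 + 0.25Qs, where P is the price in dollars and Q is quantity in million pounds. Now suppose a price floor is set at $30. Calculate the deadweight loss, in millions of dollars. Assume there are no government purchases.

38.5

Rearranging supply gives Qs = 4P - 62. Equilibrium: 246 - 7P = 4P - 62, so 308 = 11P and P* = 28, Q* = 50.
The floor of 30 is above the equilibrium price 28, so it binds.
At P = 30: Qd = 246 - 7·30 = 36 and Qs = 4·30 - 62 = 58.
Quantity traded falls to 36. At Q = 36 the demand price is (246 - 36)/7 = 30 and the supply price is (62 + 36)/4 = 24.5.
Deadweight loss = ½ · (30 - 24.5) · (50 - 36) = ½ · 5.5 · 14 = 38.5.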